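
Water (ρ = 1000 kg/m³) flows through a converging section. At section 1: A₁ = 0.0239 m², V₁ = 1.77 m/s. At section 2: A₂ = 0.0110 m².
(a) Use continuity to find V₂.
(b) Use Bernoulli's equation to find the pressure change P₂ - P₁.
(a) Continuity: A₁V₁=A₂V₂ -> V₂=A₁V₁/A₂=0.0239*1.77/0.0110=3.85 m/s
(b) Bernoulli: P₂-P₁=0.5*rho*(V₁^2-V₂^2)/1000=0.5*1000*(1.77^2-3.85^2)/1000=-5.845 kPa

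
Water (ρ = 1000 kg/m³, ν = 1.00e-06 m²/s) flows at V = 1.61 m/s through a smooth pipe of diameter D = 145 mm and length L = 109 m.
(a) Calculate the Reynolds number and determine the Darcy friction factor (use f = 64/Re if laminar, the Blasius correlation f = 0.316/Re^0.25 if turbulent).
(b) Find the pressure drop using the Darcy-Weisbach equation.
(a) Re = V·D/ν = 1.61·0.145/1.00e-06 = 233450 → turbulent (Re > 4000); f = 0.316/Re^0.25 = 0.316/233450^0.25 = 0.014376 (Blasius is strictly valid for Re ≲ 1e5; used here as the smooth-pipe estimate the problem specifies)
(b) Darcy-Weisbach: ΔP = f·(L/D)·½ρV²/1000 = 0.014376·(109/0.145)·½·1000·1.61²/1000 = 14.01 kPa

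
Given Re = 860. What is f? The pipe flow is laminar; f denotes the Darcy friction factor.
Formula: f = \frac{64}{Re}
f = 64/860 = 0.07442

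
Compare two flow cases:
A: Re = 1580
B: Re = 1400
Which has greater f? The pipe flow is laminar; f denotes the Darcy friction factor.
f(A) = 0.04051, f(B) = 0.04571. Answer: B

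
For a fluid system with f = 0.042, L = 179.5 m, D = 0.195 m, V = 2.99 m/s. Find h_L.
Formula: h_L = f \frac{L}{D} \frac{V^2}{2g}
h_L = 0.042·(179.5/0.195)·2.99²/(2·9.81) = 17.62 m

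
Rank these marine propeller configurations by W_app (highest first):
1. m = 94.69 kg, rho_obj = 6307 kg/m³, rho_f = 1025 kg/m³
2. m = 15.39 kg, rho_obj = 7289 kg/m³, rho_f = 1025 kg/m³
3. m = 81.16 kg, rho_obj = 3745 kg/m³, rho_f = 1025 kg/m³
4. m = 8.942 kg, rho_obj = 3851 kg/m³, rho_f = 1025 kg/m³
Case 1: W_app = 777.9 N
Case 2: W_app = 129.7 N
Case 3: W_app = 578.3 N
Case 4: W_app = 64.37 N
Ranking (highest first): 1, 3, 2, 4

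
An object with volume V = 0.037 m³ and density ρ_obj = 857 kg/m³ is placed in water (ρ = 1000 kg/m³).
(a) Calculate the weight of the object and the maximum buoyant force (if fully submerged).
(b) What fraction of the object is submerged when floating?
(a) W=rho_obj*g*V=857*9.81*0.037=311.1 N; F_B(max)=rho*g*V=1000*9.81*0.037=363.0 N
(b) Floating fraction=rho_obj/rho=857/1000=0.857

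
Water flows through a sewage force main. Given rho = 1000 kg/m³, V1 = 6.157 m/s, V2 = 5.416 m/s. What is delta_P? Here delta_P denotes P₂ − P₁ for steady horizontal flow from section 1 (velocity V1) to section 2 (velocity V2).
Formula: \Delta P = \frac{1}{2} \rho (V_1^2 - V_2^2)
delta_P = 0.5·1000·(6.157² − 5.416²)/1000 = 4.288 kPa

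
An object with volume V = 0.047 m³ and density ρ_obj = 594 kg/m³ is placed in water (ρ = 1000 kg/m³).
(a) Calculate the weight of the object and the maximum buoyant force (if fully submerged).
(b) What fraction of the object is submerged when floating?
(a) W=rho_obj*g*V=594*9.81*0.047=273.9 N; F_B(max)=rho*g*V=1000*9.81*0.047=461.1 N
(b) Floating fraction=rho_obj/rho=594/1000=0.594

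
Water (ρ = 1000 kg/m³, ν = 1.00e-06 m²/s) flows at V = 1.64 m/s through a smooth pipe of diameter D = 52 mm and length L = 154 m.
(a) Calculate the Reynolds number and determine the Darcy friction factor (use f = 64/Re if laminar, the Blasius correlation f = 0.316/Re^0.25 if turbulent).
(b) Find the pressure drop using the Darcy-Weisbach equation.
(a) Re = V·D/ν = 1.64·0.052/1.00e-06 = 85280 → turbulent (Re > 4000); f = 0.316/Re^0.25 = 0.316/85280^0.25 = 0.018492
(b) Darcy-Weisbach: ΔP = f·(L/D)·½ρV²/1000 = 0.018492·(154/0.052)·½·1000·1.64²/1000 = 73.65 kPa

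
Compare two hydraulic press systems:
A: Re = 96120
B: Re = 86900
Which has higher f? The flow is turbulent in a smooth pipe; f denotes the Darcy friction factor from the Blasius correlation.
f(A) = 0.01795, f(B) = 0.0184. Answer: B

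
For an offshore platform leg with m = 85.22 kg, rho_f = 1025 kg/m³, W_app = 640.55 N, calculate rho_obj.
Formula: W_{app} = mg\left(1 - \frac{\rho_f}{\rho_{obj}}\right)
Substituting knowns: 640.55 = 85.22·9.81·(1 − 1025/rho_obj)
Solving for rho_obj: rho_obj = 1025/(1 − 640.55/(85.22·9.81)) = 4384 kg/m³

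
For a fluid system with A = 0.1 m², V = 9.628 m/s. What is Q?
Formula: Q = A V
Q = 0.1·9.628·1000 = 962.8 L/s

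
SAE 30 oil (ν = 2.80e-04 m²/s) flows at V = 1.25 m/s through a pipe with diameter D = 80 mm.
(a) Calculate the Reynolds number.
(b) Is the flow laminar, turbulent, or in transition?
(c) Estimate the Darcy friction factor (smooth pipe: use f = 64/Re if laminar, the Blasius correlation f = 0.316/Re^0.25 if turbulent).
(a) Re = V·D/ν = 1.25·0.08/2.80e-04 = 357.14
(b) Flow regime: laminar (Re < 2300)
(c) Friction factor: f = 64/Re = 64/357.14 = 0.1792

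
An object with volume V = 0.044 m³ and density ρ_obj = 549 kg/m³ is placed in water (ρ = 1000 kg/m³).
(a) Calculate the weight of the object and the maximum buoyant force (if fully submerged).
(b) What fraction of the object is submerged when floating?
(a) W=rho_obj*g*V=549*9.81*0.044=237.0 N; F_B(max)=rho*g*V=1000*9.81*0.044=431.6 N
(b) Floating fraction=rho_obj/rho=549/1000=0.549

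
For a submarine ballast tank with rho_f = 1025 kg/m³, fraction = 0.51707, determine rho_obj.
Formula: f_{sub} = \frac{\rho_{obj}}{\rho_f}
Substituting knowns: 0.51707 = rho_obj/1025
Solving for rho_obj: rho_obj = 0.51707·1025 = 530 kg/m³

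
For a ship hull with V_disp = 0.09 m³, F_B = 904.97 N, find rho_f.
Formula: F_B = \rho_f g V_{disp}
Substituting knowns: 904.97 = rho_f·9.81·0.09
Solving for rho_f: rho_f = 904.97/(9.81·0.09) = 1025 kg/m³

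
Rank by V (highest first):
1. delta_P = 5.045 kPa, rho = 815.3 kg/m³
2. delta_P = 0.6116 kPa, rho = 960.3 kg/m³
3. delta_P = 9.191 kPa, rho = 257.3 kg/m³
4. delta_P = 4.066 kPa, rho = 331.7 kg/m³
Case 1: V = 3.518 m/s
Case 2: V = 1.129 m/s
Case 3: V = 8.452 m/s
Case 4: V = 4.951 m/s
Ranking (highest first): 3, 4, 1, 2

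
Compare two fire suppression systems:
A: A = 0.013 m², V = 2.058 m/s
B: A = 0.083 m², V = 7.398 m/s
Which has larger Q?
Q(A) = 26.75 L/s, Q(B) = 614 L/s. Answer: B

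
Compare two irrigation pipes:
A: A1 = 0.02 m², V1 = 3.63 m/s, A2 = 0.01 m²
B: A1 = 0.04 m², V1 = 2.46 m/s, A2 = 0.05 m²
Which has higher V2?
V2(A) = 7.26 m/s, V2(B) = 1.968 m/s. Answer: A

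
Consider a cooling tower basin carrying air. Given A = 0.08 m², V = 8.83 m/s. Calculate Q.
Formula: Q = A V
Q = 0.08·8.83·1000 = 706.4 L/s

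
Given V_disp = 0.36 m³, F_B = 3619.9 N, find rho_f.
Formula: F_B = \rho_f g V_{disp}
Substituting knowns: 3619.9 = rho_f·9.81·0.36
Solving for rho_f: rho_f = 3619.9/(9.81·0.36) = 1025 kg/m³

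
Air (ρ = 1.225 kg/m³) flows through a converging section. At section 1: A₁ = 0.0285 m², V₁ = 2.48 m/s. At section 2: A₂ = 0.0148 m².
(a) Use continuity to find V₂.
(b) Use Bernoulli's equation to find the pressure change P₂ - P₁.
(a) Continuity: A₁V₁=A₂V₂ -> V₂=A₁V₁/A₂=0.0285*2.48/0.0148=4.78 m/s
(b) Bernoulli: P₂-P₁=0.5*rho*(V₁^2-V₂^2)/1000=0.5*1.225*(2.48^2-4.78^2)/1000=-0.01023 kPa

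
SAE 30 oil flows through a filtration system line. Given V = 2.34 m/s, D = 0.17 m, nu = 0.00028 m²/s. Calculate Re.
Formula: Re = \frac{V D}{\nu}
Re = 2.34·0.17/0.00028 = 1421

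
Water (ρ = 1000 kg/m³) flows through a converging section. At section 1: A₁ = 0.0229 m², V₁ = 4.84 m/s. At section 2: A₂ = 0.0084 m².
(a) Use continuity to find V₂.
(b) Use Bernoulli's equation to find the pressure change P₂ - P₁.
(a) Continuity: A₁V₁=A₂V₂ -> V₂=A₁V₁/A₂=0.0229*4.84/0.0084=13.19 m/s
(b) Bernoulli: P₂-P₁=0.5*rho*(V₁^2-V₂^2)/1000=0.5*1000*(4.84^2-13.19^2)/1000=-75.28 kPa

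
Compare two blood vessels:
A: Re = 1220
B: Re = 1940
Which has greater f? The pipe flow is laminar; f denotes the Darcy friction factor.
f(A) = 0.05246, f(B) = 0.03299. Answer: A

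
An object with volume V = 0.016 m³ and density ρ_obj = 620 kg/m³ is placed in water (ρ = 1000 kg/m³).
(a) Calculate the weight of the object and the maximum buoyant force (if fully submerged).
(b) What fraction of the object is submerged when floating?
(a) W=rho_obj*g*V=620*9.81*0.016=97.3 N; F_B(max)=rho*g*V=1000*9.81*0.016=157.0 N
(b) Floating fraction=rho_obj/rho=620/1000=0.620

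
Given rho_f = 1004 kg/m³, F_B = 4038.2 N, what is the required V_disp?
Formula: F_B = \rho_f g V_{disp}
Substituting knowns: 4038.2 = 1004·9.81·V_disp
Solving for V_disp: V_disp = 4038.2/(1004·9.81) = 0.41 m³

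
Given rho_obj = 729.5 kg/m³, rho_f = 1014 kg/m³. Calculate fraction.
Formula: f_{sub} = \frac{\rho_{obj}}{\rho_f}
fraction = 729.5/1014 = 0.7194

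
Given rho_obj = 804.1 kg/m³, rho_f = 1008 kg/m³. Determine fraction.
Formula: f_{sub} = \frac{\rho_{obj}}{\rho_f}
fraction = 804.1/1008 = 0.7977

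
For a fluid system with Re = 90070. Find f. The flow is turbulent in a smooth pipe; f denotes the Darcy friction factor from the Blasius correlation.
Formula: f = \frac{0.316}{Re^{0.25}}
f = 0.316/90070^0.25 = 0.01824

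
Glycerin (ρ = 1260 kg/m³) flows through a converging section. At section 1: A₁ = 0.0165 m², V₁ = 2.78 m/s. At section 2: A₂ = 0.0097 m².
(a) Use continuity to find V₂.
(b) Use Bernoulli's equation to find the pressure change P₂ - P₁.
(a) Continuity: A₁V₁=A₂V₂ -> V₂=A₁V₁/A₂=0.0165*2.78/0.0097=4.73 m/s
(b) Bernoulli: P₂-P₁=0.5*rho*(V₁^2-V₂^2)/1000=0.5*1260*(2.78^2-4.73^2)/1000=-9.226 kPa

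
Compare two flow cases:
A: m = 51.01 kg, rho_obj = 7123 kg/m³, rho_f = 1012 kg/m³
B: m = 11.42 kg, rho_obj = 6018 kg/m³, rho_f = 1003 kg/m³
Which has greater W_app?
W_app(A) = 429.3 N, W_app(B) = 93.36 N. Answer: A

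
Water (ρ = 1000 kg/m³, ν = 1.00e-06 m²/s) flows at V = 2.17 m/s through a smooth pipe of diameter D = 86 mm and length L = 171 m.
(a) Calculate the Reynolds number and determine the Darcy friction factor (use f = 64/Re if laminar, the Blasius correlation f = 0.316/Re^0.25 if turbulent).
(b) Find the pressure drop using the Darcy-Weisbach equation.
(a) Re = V·D/ν = 2.17·0.086/1.00e-06 = 186620 → turbulent (Re > 4000); f = 0.316/Re^0.25 = 0.316/186620^0.25 = 0.015204 (Blasius is strictly valid for Re ≲ 1e5; used here as the smooth-pipe estimate the problem specifies)
(b) Darcy-Weisbach: ΔP = f·(L/D)·½ρV²/1000 = 0.015204·(171/0.086)·½·1000·2.17²/1000 = 71.18 kPa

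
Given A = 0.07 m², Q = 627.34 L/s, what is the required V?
Formula: Q = A V
Substituting knowns: 627.34 = 0.07·V·1000
Solving for V: V = (627.34/1000)/0.07 = 8.962 m/s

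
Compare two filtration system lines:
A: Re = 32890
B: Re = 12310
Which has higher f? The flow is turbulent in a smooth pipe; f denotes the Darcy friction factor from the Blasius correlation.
f(A) = 0.02347, f(B) = 0.03. Answer: B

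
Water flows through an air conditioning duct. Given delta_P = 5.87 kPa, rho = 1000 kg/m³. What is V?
Formula: V = \sqrt{\frac{2 \Delta P}{\rho}}
V = √(2·(5.87·1000)/1000) = 3.426 m/s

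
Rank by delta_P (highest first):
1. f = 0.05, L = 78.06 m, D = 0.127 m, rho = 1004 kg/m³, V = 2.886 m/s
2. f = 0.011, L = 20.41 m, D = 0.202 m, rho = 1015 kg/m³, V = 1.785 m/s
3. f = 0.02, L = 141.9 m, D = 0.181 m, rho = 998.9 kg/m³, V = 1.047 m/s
Case 1: delta_P = 128.5 kPa
Case 2: delta_P = 1.797 kPa
Case 3: delta_P = 8.585 kPa
Ranking (highest first): 1, 3, 2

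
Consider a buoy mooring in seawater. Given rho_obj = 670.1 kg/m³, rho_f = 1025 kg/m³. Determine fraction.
Formula: f_{sub} = \frac{\rho_{obj}}{\rho_f}
fraction = 670.1/1025 = 0.6538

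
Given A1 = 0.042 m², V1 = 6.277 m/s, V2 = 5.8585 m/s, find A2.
Formula: V_2 = \frac{A_1 V_1}{A_2}
Substituting knowns: 5.8585 = 0.042·6.277/A2
Solving for A2: A2 = 0.042·6.277/5.8585 = 0.045 m²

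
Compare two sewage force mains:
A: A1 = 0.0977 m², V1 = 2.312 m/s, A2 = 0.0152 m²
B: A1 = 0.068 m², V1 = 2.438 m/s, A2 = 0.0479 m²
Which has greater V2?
V2(A) = 14.86 m/s, V2(B) = 3.461 m/s. Answer: A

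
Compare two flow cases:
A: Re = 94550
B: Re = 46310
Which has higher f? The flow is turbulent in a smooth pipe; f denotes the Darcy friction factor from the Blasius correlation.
f(A) = 0.01802, f(B) = 0.02154. Answer: B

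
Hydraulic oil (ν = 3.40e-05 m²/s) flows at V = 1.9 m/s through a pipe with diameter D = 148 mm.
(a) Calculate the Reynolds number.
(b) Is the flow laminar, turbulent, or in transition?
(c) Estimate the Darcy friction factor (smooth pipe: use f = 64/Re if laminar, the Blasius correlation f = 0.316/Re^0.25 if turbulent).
(a) Re = V·D/ν = 1.9·0.148/3.40e-05 = 8270.6
(b) Flow regime: turbulent (Re > 4000)
(c) Friction factor: f = 0.316/Re^0.25 = 0.316/8270.6^0.25 = 0.03314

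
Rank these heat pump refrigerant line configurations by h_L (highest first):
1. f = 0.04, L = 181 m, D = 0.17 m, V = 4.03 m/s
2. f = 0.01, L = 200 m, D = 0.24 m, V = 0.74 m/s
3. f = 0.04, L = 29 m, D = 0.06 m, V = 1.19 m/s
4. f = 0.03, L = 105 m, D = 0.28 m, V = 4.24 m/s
Case 1: h_L = 35.25 m
Case 2: h_L = 0.2326 m
Case 3: h_L = 1.395 m
Case 4: h_L = 10.31 m
Ranking (highest first): 1, 4, 3, 2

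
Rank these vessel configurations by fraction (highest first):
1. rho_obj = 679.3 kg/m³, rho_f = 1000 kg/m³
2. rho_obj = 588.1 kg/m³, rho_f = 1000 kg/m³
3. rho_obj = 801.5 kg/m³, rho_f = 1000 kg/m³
Case 1: fraction = 0.6793
Case 2: fraction = 0.5881
Case 3: fraction = 0.8015
Ranking (highest first): 3, 1, 2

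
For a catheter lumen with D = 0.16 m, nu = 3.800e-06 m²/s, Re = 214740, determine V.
Formula: Re = \frac{V D}{\nu}
Substituting knowns: 214740 = V·0.16/3.800e-06
Solving for V: V = 214740·3.800e-06/0.16 = 5.1 m/s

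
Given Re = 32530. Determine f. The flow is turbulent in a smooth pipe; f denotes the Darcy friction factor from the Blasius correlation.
Formula: f = \frac{0.316}{Re^{0.25}}
f = 0.316/32530^0.25 = 0.02353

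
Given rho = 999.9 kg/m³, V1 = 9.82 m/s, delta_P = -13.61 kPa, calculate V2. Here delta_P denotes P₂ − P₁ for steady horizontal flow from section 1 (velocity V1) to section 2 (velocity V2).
Formula: \Delta P = \frac{1}{2} \rho (V_1^2 - V_2^2)
Substituting knowns: -13.61 = 0.5·999.9·(9.82² − V2²)/1000
Solving for V2: V2 = √(9.82² − 2·(-13.61·1000)/999.9) = 11.12 m/s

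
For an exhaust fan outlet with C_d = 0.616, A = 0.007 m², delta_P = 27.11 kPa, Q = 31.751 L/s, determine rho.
Formula: Q = C_d A \sqrt{\frac{2 \Delta P}{\rho}}
Substituting knowns: 31.751 = 0.616·0.007·√(2·(27.11·1000)/rho)·1000
Solving for rho: rho = 2·(27.11·1000)/((31.751/1000)/(0.616·0.007))² = 1000 kg/m³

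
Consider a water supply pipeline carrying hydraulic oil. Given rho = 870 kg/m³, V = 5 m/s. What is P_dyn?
Formula: P_{dyn} = \frac{1}{2} \rho V^2
P_dyn = 0.5·870·5²/1000 = 10.88 kPa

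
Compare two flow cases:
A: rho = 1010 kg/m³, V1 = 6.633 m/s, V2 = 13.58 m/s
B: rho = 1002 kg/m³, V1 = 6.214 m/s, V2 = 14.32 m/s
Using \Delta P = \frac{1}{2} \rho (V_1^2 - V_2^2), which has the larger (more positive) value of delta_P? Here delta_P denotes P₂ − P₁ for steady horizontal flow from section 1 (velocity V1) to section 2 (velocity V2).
delta_P(A) = -70.91 kPa, delta_P(B) = -83.39 kPa. Answer: A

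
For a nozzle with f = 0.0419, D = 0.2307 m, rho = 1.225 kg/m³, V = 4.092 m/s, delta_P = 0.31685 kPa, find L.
Formula: \Delta P = f \frac{L}{D} \frac{\rho V^2}{2}
Substituting knowns: 0.31685 = 0.0419·(L/0.2307)·0.5·1.225·4.092²/1000
Solving for L: L = (0.31685·1000)·0.2307/(0.0419·0.5·1.225·4.092²) = 170.1 m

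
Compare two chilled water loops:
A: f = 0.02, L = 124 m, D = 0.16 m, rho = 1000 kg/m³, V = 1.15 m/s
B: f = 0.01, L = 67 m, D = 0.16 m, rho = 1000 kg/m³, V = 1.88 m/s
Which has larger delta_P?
delta_P(A) = 10.25 kPa, delta_P(B) = 7.4 kPa. Answer: A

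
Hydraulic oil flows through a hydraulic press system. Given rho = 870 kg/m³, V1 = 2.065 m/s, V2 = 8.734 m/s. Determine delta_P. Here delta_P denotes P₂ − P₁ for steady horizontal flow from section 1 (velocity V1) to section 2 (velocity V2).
Formula: \Delta P = \frac{1}{2} \rho (V_1^2 - V_2^2)
delta_P = 0.5·870·(2.065² − 8.734²)/1000 = -31.33 kPa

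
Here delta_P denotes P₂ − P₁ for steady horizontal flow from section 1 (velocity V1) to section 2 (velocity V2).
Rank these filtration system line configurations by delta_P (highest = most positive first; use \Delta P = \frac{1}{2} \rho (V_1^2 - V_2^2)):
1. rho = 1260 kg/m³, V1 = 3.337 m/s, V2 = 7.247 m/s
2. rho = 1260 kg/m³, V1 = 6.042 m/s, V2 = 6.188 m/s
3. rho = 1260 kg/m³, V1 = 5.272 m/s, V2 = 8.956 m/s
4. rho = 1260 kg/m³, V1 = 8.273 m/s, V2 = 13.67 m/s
Case 1: delta_P = -26.07 kPa
Case 2: delta_P = -1.125 kPa
Case 3: delta_P = -33.02 kPa
Case 4: delta_P = -74.61 kPa
Ranking (highest first): 2, 1, 3, 4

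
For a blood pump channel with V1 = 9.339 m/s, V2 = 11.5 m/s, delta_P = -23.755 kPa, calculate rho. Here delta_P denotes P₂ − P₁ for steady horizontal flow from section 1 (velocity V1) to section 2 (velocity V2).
Formula: \Delta P = \frac{1}{2} \rho (V_1^2 - V_2^2)
Substituting knowns: -23.755 = 0.5·rho·(9.339² − 11.5²)/1000
Solving for rho: rho = 2·(-23.755·1000)/(9.339² − 11.5²) = 1055 kg/m³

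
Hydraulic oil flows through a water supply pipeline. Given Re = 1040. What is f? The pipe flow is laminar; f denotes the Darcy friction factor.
Formula: f = \frac{64}{Re}
f = 64/1040 = 0.06154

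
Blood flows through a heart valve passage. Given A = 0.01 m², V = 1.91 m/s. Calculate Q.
Formula: Q = A V
Q = 0.01·1.91·1000 = 19.1 L/s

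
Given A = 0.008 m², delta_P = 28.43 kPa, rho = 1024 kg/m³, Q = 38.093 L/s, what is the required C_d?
Formula: Q = C_d A \sqrt{\frac{2 \Delta P}{\rho}}
Substituting knowns: 38.093 = C_d·0.008·√(2·(28.43·1000)/1024)·1000
Solving for C_d: C_d = (38.093/1000)/(0.008·√(2·(28.43·1000)/1024)) = 0.639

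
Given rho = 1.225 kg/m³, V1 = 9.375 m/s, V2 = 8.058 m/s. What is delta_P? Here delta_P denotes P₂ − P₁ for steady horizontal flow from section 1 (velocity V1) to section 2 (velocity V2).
Formula: \Delta P = \frac{1}{2} \rho (V_1^2 - V_2^2)
delta_P = 0.5·1.225·(9.375² − 8.058²)/1000 = 0.01406 kPa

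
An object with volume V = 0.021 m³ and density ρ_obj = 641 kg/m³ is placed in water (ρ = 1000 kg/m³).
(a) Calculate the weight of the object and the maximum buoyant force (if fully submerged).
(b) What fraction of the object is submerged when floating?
(a) W=rho_obj*g*V=641*9.81*0.021=132.1 N; F_B(max)=rho*g*V=1000*9.81*0.021=206.0 N
(b) Floating fraction=rho_obj/rho=641/1000=0.641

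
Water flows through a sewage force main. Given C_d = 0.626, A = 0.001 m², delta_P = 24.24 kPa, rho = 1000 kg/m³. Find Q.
Formula: Q = C_d A \sqrt{\frac{2 \Delta P}{\rho}}
Q = 0.626·0.001·√(2·(24.24·1000)/1000)·1000 = 4.359 L/s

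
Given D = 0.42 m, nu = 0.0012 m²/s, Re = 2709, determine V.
Formula: Re = \frac{V D}{\nu}
Substituting knowns: 2709 = V·0.42/0.0012
Solving for V: V = 2709·0.0012/0.42 = 7.74 m/s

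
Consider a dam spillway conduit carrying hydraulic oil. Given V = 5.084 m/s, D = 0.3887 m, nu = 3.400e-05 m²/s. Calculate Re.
Formula: Re = \frac{V D}{\nu}
Re = 5.084·0.3887/3.400e-05 = 58122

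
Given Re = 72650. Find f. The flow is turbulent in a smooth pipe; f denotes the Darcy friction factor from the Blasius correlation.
Formula: f = \frac{0.316}{Re^{0.25}}
f = 0.316/72650^0.25 = 0.01925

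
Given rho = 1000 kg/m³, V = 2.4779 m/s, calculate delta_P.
Formula: V = \sqrt{\frac{2 \Delta P}{\rho}}
Substituting knowns: 2.4779 = √(2·(delta_P·1000)/1000)
Solving for delta_P: delta_P = 2.4779²·1000/2/1000 = 3.07 kPa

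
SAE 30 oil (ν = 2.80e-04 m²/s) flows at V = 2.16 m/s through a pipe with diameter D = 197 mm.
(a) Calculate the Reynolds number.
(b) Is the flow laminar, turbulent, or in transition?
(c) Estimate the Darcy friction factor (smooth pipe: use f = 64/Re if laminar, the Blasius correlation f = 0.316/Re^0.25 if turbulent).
(a) Re = V·D/ν = 2.16·0.197/2.80e-04 = 1519.7
(b) Flow regime: laminar (Re < 2300)
(c) Friction factor: f = 64/Re = 64/1519.7 = 0.04211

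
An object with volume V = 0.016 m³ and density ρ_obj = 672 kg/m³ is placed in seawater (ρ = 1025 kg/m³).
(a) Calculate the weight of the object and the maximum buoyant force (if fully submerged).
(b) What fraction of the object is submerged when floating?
(a) W=rho_obj*g*V=672*9.81*0.016=105.5 N; F_B(max)=rho*g*V=1025*9.81*0.016=160.9 N
(b) Floating fraction=rho_obj/rho=672/1025=0.656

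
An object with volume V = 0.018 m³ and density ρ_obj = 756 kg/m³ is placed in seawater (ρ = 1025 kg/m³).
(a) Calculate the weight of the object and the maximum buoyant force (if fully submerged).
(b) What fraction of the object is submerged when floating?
(a) W=rho_obj*g*V=756*9.81*0.018=133.5 N; F_B(max)=rho*g*V=1025*9.81*0.018=181.0 N
(b) Floating fraction=rho_obj/rho=756/1025=0.738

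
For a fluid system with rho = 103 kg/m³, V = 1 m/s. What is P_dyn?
Formula: P_{dyn} = \frac{1}{2} \rho V^2
P_dyn = 0.5·103·1²/1000 = 0.0515 kPa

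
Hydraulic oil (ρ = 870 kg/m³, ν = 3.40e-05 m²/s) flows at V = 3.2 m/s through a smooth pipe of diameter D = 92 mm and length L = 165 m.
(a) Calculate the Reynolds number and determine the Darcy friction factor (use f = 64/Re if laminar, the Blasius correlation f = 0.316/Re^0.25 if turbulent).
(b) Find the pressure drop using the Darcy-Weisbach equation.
(a) Re = V·D/ν = 3.2·0.092/3.40e-05 = 8658.8 → turbulent (Re > 4000); f = 0.316/Re^0.25 = 0.316/8658.8^0.25 = 0.032758
(b) Darcy-Weisbach: ΔP = f·(L/D)·½ρV²/1000 = 0.032758·(165/0.092)·½·870·3.2²/1000 = 261.7 kPa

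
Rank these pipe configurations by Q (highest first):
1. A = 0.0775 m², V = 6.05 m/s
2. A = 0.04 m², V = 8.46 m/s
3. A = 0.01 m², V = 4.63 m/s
Case 1: Q = 468.9 L/s
Case 2: Q = 338.4 L/s
Case 3: Q = 46.3 L/s
Ranking (highest first): 1, 2, 3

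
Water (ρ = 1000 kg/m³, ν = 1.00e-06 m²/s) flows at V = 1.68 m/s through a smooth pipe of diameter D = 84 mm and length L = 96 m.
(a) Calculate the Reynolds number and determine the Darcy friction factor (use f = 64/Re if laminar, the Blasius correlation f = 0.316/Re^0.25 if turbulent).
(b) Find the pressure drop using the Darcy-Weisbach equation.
(a) Re = V·D/ν = 1.68·0.084/1.00e-06 = 141120 → turbulent (Re > 4000); f = 0.316/Re^0.25 = 0.316/141120^0.25 = 0.016304 (Blasius is strictly valid for Re ≲ 1e5; used here as the smooth-pipe estimate the problem specifies)
(b) Darcy-Weisbach: ΔP = f·(L/D)·½ρV²/1000 = 0.016304·(96/0.084)·½·1000·1.68²/1000 = 26.3 kPa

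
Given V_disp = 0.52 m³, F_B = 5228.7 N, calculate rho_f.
Formula: F_B = \rho_f g V_{disp}
Substituting knowns: 5228.7 = rho_f·9.81·0.52
Solving for rho_f: rho_f = 5228.7/(9.81·0.52) = 1025 kg/m³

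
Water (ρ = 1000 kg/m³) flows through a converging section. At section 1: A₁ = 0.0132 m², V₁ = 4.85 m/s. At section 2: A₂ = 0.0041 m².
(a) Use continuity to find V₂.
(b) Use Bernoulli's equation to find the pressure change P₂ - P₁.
(a) Continuity: A₁V₁=A₂V₂ -> V₂=A₁V₁/A₂=0.0132*4.85/0.0041=15.61 m/s
(b) Bernoulli: P₂-P₁=0.5*rho*(V₁^2-V₂^2)/1000=0.5*1000*(4.85^2-15.61^2)/1000=-110.1 kPa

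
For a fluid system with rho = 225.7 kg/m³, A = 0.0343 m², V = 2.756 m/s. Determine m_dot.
Formula: \dot{m} = \rho A V
m_dot = 225.7·0.0343·2.756 = 21.34 kg/s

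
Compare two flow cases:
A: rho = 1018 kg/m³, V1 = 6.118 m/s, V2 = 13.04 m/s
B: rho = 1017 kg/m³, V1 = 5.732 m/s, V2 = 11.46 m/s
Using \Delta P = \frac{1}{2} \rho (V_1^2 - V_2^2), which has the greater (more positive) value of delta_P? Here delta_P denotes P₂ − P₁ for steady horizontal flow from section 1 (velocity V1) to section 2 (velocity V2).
delta_P(A) = -67.5 kPa, delta_P(B) = -50.07 kPa. Answer: B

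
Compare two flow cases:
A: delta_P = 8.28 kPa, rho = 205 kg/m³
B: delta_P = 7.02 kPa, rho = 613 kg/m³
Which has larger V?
V(A) = 8.988 m/s, V(B) = 4.786 m/s. Answer: A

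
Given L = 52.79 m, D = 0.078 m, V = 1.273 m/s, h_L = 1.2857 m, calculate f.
Formula: h_L = f \frac{L}{D} \frac{V^2}{2g}
Substituting knowns: 1.2857 = f·(52.79/0.078)·1.273²/(2·9.81)
Solving for f: f = 1.2857·2·9.81/((52.79/0.078)·1.273²) = 0.023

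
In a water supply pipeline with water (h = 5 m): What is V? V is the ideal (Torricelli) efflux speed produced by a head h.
Formula: V = \sqrt{2 g h}
V = √(2·9.81·5) = 9.905 m/s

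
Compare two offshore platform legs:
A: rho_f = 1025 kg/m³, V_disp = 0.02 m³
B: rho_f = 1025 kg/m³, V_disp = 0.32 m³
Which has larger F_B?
F_B(A) = 201.1 N, F_B(B) = 3218 N. Answer: B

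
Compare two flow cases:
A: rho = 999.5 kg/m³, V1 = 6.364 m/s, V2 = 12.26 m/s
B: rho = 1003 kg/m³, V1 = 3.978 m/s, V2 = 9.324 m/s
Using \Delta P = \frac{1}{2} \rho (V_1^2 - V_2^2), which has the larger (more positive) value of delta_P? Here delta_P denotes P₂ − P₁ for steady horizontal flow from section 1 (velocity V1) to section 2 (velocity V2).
delta_P(A) = -54.88 kPa, delta_P(B) = -35.66 kPa. Answer: B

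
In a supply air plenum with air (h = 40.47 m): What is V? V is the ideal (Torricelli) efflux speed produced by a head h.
Formula: V = \sqrt{2 g h}
V = √(2·9.81·40.47) = 28.18 m/s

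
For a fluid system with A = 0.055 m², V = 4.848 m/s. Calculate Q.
Formula: Q = A V
Q = 0.055·4.848·1000 = 266.6 L/s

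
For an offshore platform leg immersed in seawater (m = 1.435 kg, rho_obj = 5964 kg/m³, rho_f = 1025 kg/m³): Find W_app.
Formula: W_{app} = mg\left(1 - \frac{\rho_f}{\rho_{obj}}\right)
W_app = 1.435·9.81·(1 − 1025/5964) = 11.66 N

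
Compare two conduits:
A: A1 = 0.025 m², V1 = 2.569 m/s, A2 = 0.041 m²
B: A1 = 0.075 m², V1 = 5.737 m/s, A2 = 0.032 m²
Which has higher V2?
V2(A) = 1.566 m/s, V2(B) = 13.45 m/s. Answer: B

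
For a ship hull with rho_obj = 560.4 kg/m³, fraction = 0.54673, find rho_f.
Formula: f_{sub} = \frac{\rho_{obj}}{\rho_f}
Substituting knowns: 0.54673 = 560.4/rho_f
Solving for rho_f: rho_f = 560.4/0.54673 = 1025 kg/m³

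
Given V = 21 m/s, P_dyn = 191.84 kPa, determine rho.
Formula: P_{dyn} = \frac{1}{2} \rho V^2
Substituting knowns: 191.84 = 0.5·rho·21²/1000
Solving for rho: rho = 2·(191.84·1000)/21² = 870 kg/m³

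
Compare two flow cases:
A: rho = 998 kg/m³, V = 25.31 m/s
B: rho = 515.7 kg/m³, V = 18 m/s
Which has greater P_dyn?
P_dyn(A) = 319.7 kPa, P_dyn(B) = 83.54 kPa. Answer: A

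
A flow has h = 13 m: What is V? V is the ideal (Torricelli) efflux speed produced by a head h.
Formula: V = \sqrt{2 g h}
V = √(2·9.81·13) = 15.97 m/s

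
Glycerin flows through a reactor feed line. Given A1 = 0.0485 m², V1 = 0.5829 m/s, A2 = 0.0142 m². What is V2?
Formula: V_2 = \frac{A_1 V_1}{A_2}
V2 = 0.0485·0.5829/0.0142 = 1.991 m/s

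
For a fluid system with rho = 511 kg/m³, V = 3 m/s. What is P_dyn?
Formula: P_{dyn} = \frac{1}{2} \rho V^2
P_dyn = 0.5·511·3²/1000 = 2.3 kPa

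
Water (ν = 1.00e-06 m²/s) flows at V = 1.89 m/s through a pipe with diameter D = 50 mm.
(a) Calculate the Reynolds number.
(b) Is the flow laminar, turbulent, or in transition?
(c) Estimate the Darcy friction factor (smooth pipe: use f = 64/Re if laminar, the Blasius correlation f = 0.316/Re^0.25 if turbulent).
(a) Re = V·D/ν = 1.89·0.05/1.00e-06 = 94500
(b) Flow regime: turbulent (Re > 4000)
(c) Friction factor: f = 0.316/Re^0.25 = 0.316/94500^0.25 = 0.01802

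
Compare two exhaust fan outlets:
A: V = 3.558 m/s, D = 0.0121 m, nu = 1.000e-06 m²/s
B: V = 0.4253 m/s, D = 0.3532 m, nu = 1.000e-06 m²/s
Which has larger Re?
Re(A) = 43052, Re(B) = 150216. Answer: B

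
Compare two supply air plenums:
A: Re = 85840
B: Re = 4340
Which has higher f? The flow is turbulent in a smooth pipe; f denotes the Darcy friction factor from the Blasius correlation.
f(A) = 0.01846, f(B) = 0.03893. Answer: B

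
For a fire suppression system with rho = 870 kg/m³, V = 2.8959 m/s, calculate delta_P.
Formula: V = \sqrt{\frac{2 \Delta P}{\rho}}
Substituting knowns: 2.8959 = √(2·(delta_P·1000)/870)
Solving for delta_P: delta_P = 2.8959²·870/2/1000 = 3.648 kPa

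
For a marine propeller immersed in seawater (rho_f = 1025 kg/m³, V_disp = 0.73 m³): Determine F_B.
Formula: F_B = \rho_f g V_{disp}
F_B = 1025·9.81·0.73 = 7340 N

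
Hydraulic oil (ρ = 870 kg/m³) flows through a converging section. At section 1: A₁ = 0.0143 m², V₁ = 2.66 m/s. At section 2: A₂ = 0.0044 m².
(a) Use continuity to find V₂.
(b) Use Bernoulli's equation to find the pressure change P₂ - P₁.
(a) Continuity: A₁V₁=A₂V₂ -> V₂=A₁V₁/A₂=0.0143*2.66/0.0044=8.64 m/s
(b) Bernoulli: P₂-P₁=0.5*rho*(V₁^2-V₂^2)/1000=0.5*870*(2.66^2-8.64^2)/1000=-29.39 kPa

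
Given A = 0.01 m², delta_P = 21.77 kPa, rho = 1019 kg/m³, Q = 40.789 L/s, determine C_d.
Formula: Q = C_d A \sqrt{\frac{2 \Delta P}{\rho}}
Substituting knowns: 40.789 = C_d·0.01·√(2·(21.77·1000)/1019)·1000
Solving for C_d: C_d = (40.789/1000)/(0.01·√(2·(21.77·1000)/1019)) = 0.624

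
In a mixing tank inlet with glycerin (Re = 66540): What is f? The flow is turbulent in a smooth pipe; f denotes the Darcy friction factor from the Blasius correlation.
Formula: f = \frac{0.316}{Re^{0.25}}
f = 0.316/66540^0.25 = 0.01968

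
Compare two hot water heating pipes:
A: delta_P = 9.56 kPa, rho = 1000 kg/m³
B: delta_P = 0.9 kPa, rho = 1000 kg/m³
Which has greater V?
V(A) = 4.373 m/s, V(B) = 1.342 m/s. Answer: A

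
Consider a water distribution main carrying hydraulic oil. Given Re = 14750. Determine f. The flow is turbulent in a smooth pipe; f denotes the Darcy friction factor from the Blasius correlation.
Formula: f = \frac{0.316}{Re^{0.25}}
f = 0.316/14750^0.25 = 0.02867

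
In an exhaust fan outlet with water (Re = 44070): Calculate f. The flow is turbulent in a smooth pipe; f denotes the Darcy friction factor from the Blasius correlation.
Formula: f = \frac{0.316}{Re^{0.25}}
f = 0.316/44070^0.25 = 0.02181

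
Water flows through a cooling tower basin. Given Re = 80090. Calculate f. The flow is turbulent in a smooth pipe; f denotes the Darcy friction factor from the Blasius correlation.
Formula: f = \frac{0.316}{Re^{0.25}}
f = 0.316/80090^0.25 = 0.01878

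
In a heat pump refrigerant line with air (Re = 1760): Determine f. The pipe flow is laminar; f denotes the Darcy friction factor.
Formula: f = \frac{64}{Re}
f = 64/1760 = 0.03636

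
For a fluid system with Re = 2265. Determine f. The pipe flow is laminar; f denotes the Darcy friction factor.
Formula: f = \frac{64}{Re}
f = 64/2265 = 0.02826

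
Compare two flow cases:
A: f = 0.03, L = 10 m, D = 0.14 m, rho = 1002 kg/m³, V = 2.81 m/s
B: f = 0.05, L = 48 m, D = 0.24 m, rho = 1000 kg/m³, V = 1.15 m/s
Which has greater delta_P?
delta_P(A) = 8.477 kPa, delta_P(B) = 6.612 kPa. Answer: A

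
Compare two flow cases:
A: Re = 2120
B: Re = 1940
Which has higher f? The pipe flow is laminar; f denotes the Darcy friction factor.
f(A) = 0.03019, f(B) = 0.03299. Answer: B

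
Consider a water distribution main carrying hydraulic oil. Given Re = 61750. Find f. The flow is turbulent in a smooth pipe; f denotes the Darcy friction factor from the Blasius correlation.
Formula: f = \frac{0.316}{Re^{0.25}}
f = 0.316/61750^0.25 = 0.02005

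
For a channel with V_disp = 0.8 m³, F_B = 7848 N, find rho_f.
Formula: F_B = \rho_f g V_{disp}
Substituting knowns: 7848 = rho_f·9.81·0.8
Solving for rho_f: rho_f = 7848/(9.81·0.8) = 1000 kg/m³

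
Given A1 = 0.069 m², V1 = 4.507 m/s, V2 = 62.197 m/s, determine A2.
Formula: V_2 = \frac{A_1 V_1}{A_2}
Substituting knowns: 62.197 = 0.069·4.507/A2
Solving for A2: A2 = 0.069·4.507/62.197 = 0.005 m²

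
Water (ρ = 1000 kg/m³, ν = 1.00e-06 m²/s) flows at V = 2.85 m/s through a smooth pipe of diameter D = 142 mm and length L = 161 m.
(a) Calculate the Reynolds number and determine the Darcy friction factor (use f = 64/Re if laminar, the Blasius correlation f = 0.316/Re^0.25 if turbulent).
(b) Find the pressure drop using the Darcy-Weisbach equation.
(a) Re = V·D/ν = 2.85·0.142/1.00e-06 = 404700 → turbulent (Re > 4000); f = 0.316/Re^0.25 = 0.316/404700^0.25 = 0.012529 (Blasius is strictly valid for Re ≲ 1e5; used here as the smooth-pipe estimate the problem specifies)
(b) Darcy-Weisbach: ΔP = f·(L/D)·½ρV²/1000 = 0.012529·(161/0.142)·½·1000·2.85²/1000 = 57.69 kPa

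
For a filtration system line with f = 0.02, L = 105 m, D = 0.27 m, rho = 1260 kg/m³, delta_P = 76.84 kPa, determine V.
Formula: \Delta P = f \frac{L}{D} \frac{\rho V^2}{2}
Substituting knowns: 76.84 = 0.02·(105/0.27)·0.5·1260·V²/1000
Solving for V: V = √((76.84·1000)/(0.02·(105/0.27)·0.5·1260)) = 3.96 m/s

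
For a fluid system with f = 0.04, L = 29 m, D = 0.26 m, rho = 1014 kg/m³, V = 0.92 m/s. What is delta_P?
Formula: \Delta P = f \frac{L}{D} \frac{\rho V^2}{2}
delta_P = 0.04·(29/0.26)·0.5·1014·0.92²/1000 = 1.915 kPa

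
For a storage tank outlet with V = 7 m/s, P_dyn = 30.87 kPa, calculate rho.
Formula: P_{dyn} = \frac{1}{2} \rho V^2
Substituting knowns: 30.87 = 0.5·rho·7²/1000
Solving for rho: rho = 2·(30.87·1000)/7² = 1260 kg/m³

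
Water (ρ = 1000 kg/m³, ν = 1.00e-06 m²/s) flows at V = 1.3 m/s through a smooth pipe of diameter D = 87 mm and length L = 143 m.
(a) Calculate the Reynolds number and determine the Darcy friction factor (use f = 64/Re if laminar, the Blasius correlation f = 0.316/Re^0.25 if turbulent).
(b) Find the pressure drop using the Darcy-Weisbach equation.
(a) Re = V·D/ν = 1.3·0.087/1.00e-06 = 113100 → turbulent (Re > 4000); f = 0.316/Re^0.25 = 0.316/113100^0.25 = 0.017231 (Blasius is strictly valid for Re ≲ 1e5; used here as the smooth-pipe estimate the problem specifies)
(b) Darcy-Weisbach: ΔP = f·(L/D)·½ρV²/1000 = 0.017231·(143/0.087)·½·1000·1.3²/1000 = 23.93 kPa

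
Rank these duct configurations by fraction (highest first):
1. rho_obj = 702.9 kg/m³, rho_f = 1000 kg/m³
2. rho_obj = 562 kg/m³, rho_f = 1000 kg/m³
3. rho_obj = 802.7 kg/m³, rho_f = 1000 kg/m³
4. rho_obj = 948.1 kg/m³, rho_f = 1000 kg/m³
Case 1: fraction = 0.7029
Case 2: fraction = 0.562
Case 3: fraction = 0.8027
Case 4: fraction = 0.9481
Ranking (highest first): 4, 3, 1, 2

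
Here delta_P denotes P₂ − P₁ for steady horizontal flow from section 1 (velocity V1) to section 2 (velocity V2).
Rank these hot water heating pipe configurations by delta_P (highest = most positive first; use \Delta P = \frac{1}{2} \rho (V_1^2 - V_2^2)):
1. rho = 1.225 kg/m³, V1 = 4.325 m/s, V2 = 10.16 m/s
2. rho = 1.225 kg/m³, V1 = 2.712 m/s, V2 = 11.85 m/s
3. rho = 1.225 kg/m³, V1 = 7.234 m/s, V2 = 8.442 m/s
Case 1: delta_P = -0.05177 kPa
Case 2: delta_P = -0.0815 kPa
Case 3: delta_P = -0.0116 kPa
Ranking (highest first): 3, 1, 2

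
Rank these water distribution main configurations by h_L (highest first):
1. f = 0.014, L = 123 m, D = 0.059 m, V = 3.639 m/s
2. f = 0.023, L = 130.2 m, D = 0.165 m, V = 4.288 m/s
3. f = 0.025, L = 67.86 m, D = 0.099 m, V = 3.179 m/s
Case 1: h_L = 19.7 m
Case 2: h_L = 17.01 m
Case 3: h_L = 8.827 m
Ranking (highest first): 1, 2, 3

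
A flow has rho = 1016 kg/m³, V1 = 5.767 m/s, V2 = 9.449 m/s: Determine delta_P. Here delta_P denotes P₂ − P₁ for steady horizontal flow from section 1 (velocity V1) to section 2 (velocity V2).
Formula: \Delta P = \frac{1}{2} \rho (V_1^2 - V_2^2)
delta_P = 0.5·1016·(5.767² − 9.449²)/1000 = -28.46 kPa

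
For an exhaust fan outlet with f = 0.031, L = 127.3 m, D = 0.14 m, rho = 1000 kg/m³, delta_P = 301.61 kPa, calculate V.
Formula: \Delta P = f \frac{L}{D} \frac{\rho V^2}{2}
Substituting knowns: 301.61 = 0.031·(127.3/0.14)·0.5·1000·V²/1000
Solving for V: V = √((301.61·1000)/(0.031·(127.3/0.14)·0.5·1000)) = 4.626 m/s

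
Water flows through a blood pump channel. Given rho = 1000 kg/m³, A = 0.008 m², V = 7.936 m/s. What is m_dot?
Formula: \dot{m} = \rho A V
m_dot = 1000·0.008·7.936 = 63.49 kg/s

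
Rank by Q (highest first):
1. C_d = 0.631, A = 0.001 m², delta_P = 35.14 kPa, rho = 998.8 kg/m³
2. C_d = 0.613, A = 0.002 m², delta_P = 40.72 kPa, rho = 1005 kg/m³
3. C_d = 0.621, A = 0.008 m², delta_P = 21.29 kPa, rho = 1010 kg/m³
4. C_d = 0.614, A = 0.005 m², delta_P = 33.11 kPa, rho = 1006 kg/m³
Case 1: Q = 5.293 L/s
Case 2: Q = 11.04 L/s
Case 3: Q = 32.26 L/s
Case 4: Q = 24.91 L/s
Ranking (highest first): 3, 4, 2, 1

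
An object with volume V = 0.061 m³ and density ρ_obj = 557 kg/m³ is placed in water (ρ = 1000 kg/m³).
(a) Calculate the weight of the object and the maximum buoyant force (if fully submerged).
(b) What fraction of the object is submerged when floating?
(a) W=rho_obj*g*V=557*9.81*0.061=333.3 N; F_B(max)=rho*g*V=1000*9.81*0.061=598.4 N
(b) Floating fraction=rho_obj/rho=557/1000=0.557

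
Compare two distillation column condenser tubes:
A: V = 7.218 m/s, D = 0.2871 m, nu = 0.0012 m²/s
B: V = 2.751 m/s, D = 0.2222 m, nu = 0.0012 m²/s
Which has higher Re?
Re(A) = 1727, Re(B) = 509.4. Answer: A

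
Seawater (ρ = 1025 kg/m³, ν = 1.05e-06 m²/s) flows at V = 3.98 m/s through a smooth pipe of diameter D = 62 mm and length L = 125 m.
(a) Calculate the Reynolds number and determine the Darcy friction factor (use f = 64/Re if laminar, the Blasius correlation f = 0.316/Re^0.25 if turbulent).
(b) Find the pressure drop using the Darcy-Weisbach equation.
(a) Re = V·D/ν = 3.98·0.062/1.05e-06 = 235010 → turbulent (Re > 4000); f = 0.316/Re^0.25 = 0.316/235010^0.25 = 0.014352 (Blasius is strictly valid for Re ≲ 1e5; used here as the smooth-pipe estimate the problem specifies)
(b) Darcy-Weisbach: ΔP = f·(L/D)·½ρV²/1000 = 0.014352·(125/0.062)·½·1025·3.98²/1000 = 234.9 kPa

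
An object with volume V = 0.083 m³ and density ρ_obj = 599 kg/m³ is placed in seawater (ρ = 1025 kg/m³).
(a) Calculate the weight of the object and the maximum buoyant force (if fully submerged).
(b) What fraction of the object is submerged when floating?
(a) W=rho_obj*g*V=599*9.81*0.083=487.7 N; F_B(max)=rho*g*V=1025*9.81*0.083=834.6 N
(b) Floating fraction=rho_obj/rho=599/1025=0.584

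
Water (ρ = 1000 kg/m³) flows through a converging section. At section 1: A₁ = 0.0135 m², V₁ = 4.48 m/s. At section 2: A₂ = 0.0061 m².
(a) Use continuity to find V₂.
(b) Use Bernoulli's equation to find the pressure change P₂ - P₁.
(a) Continuity: A₁V₁=A₂V₂ -> V₂=A₁V₁/A₂=0.0135*4.48/0.0061=9.91 m/s
(b) Bernoulli: P₂-P₁=0.5*rho*(V₁^2-V₂^2)/1000=0.5*1000*(4.48^2-9.91^2)/1000=-39.07 kPa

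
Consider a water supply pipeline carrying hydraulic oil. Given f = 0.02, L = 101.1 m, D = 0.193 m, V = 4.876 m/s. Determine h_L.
Formula: h_L = f \frac{L}{D} \frac{V^2}{2g}
h_L = 0.02·(101.1/0.193)·4.876²/(2·9.81) = 12.7 m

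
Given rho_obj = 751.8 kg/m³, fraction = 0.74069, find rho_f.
Formula: f_{sub} = \frac{\rho_{obj}}{\rho_f}
Substituting knowns: 0.74069 = 751.8/rho_f
Solving for rho_f: rho_f = 751.8/0.74069 = 1015 kg/m³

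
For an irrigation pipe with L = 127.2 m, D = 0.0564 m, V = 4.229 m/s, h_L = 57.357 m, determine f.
Formula: h_L = f \frac{L}{D} \frac{V^2}{2g}
Substituting knowns: 57.357 = f·(127.2/0.0564)·4.229²/(2·9.81)
Solving for f: f = 57.357·2·9.81/((127.2/0.0564)·4.229²) = 0.0279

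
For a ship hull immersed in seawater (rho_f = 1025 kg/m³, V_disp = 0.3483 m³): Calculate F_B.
Formula: F_B = \rho_f g V_{disp}
F_B = 1025·9.81·0.3483 = 3502 N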